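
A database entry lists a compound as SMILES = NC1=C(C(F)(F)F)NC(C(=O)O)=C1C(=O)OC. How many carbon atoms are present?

8

Count every carbon token in the SMILES (each C, including those in ring-closure positions and inside branches).
Carbon count: 8.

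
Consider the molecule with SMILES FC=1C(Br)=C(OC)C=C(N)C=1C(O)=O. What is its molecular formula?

C8H7BrFNO3

Walk through each heavy atom and fill implicit hydrogens from standard valence (C 4, N 3, O 2, S 2, halogen 1):
  atom 1: F (halogen, monovalent) → 0 H
  atom 2: C, bond orders sum to 4 (valence 4) → 0 H
  atom 3: C, bond orders sum to 4 (valence 4) → 0 H
  atom 4: Br (halogen, monovalent) → 0 H
  atom 5: C, bond orders sum to 4 (valence 4) → 0 H
  atom 6: O, bond orders sum to 2 (valence 2) → 0 H
  atom 7: C, bond orders sum to 1 (valence 4) → 3 H
  atom 8: C, bond orders sum to 3 (valence 4) → 1 H
  atom 9: C, bond orders sum to 4 (valence 4) → 0 H
  atom 10: N, bond orders sum to 1 (valence 3) → 2 H
  atom 11: C, bond orders sum to 4 (valence 4) → 0 H
  atom 12: C, bond orders sum to 4 (valence 4) → 0 H
  atom 13: O, bond orders sum to 1 (valence 2) → 1 H
  atom 14: O, bond orders sum to 2 (valence 2) → 0 H
Totals → C:8, H:7, Br:1, F:1, N:1, O:3.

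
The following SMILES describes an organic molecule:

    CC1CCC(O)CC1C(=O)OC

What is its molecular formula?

Walk through each heavy atom and fill implicit hydrogens from standard valence (C 4, N 3, O 2, S 2, halogen 1):
  atom 1: C, bond orders sum to 1 (valence 4) → 3 H
  atom 2: C, bond orders sum to 3 (valence 4) → 1 H
  atom 3: C, bond orders sum to 2 (valence 4) → 2 H
  atom 4: C, bond orders sum to 2 (valence 4) → 2 H
  atom 5: C, bond orders sum to 3 (valence 4) → 1 H
  atom 6: O, bond orders sum to 1 (valence 2) → 1 H
  atom 7: C, bond orders sum to 2 (valence 4) → 2 H
  atom 8: C, bond orders sum to 3 (valence 4) → 1 H
  atom 9: C, bond orders sum to 4 (valence 4) → 0 H
  atom 10: O, bond orders sum to 2 (valence 2) → 0 H
  atom 11: O, bond orders sum to 2 (valence 2) → 0 H
  atom 12: C, bond orders sum to 1 (valence 4) → 3 H
Totals → C:9, H:16, O:3.

C9H16O3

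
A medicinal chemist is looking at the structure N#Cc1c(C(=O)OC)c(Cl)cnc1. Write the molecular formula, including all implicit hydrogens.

C8H5ClN2O2

Walk through each heavy atom and fill implicit hydrogens from standard valence (C 4, N 3, O 2, S 2, halogen 1); for lowercase aromatic atoms, an aromatic c carries 1 H when it has two neighbours and 0 H with three, and aromatic n carries 0 H:
  atom 1: N, bond orders sum to 3 (valence 3) → 0 H
  atom 2: C, bond orders sum to 4 (valence 4) → 0 H
  atom 3: aromatic c, 3 neighbours → 0 H
  atom 4: aromatic c, 3 neighbours → 0 H
  atom 5: C, bond orders sum to 4 (valence 4) → 0 H
  atom 6: O, bond orders sum to 2 (valence 2) → 0 H
  atom 7: O, bond orders sum to 2 (valence 2) → 0 H
  atom 8: C, bond orders sum to 1 (valence 4) → 3 H
  atom 9: aromatic c, 3 neighbours → 0 H
  atom 10: Cl (halogen, monovalent) → 0 H
  atom 11: aromatic c, 2 neighbours → 1 H
  atom 12: aromatic n, 2 neighbours → 0 H
  atom 13: aromatic c, 2 neighbours → 1 H
Totals → C:8, H:5, Cl:1, N:2, O:2.
In Hill order: C8H5ClN2O2.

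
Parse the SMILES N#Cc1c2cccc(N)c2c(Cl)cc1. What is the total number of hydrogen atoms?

Walk through each heavy atom and fill implicit hydrogens from standard valence (C 4, N 3, O 2, S 2, halogen 1); for lowercase aromatic atoms, an aromatic c carries 1 H when it has two neighbours and 0 H with three, and aromatic n carries 0 H:
  atom 1: N, bond orders sum to 3 (valence 3) → 0 H
  atom 2: C, bond orders sum to 4 (valence 4) → 0 H
  atom 3: aromatic c, 3 neighbours → 0 H
  atom 4: aromatic c, 3 neighbours → 0 H
  atom 5: aromatic c, 2 neighbours → 1 H
  atom 6: aromatic c, 2 neighbours → 1 H
  atom 7: aromatic c, 2 neighbours → 1 H
  atom 8: aromatic c, 3 neighbours → 0 H
  atom 9: N, bond orders sum to 1 (valence 3) → 2 H
  atom 10: aromatic c, 3 neighbours → 0 H
  atom 11: aromatic c, 3 neighbours → 0 H
  atom 12: Cl (halogen, monovalent) → 0 H
  atom 13: aromatic c, 2 neighbours → 1 H
  atom 14: aromatic c, 2 neighbours → 1 H
Total hydrogens: 7.

7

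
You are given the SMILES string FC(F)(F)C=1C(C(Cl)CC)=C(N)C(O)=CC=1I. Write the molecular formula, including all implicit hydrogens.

C10H10ClF3INO

Walk through each heavy atom and fill implicit hydrogens from standard valence (C 4, N 3, O 2, S 2, halogen 1):
  atom 1: F (halogen, monovalent) → 0 H
  atom 2: C, bond orders sum to 4 (valence 4) → 0 H
  atom 3: F (halogen, monovalent) → 0 H
  atom 4: F (halogen, monovalent) → 0 H
  atom 5: C, bond orders sum to 4 (valence 4) → 0 H
  atom 6: C, bond orders sum to 4 (valence 4) → 0 H
  atom 7: C, bond orders sum to 3 (valence 4) → 1 H
  atom 8: Cl (halogen, monovalent) → 0 H
  atom 9: C, bond orders sum to 2 (valence 4) → 2 H
  atom 10: C, bond orders sum to 1 (valence 4) → 3 H
  atom 11: C, bond orders sum to 4 (valence 4) → 0 H
  atom 12: N, bond orders sum to 1 (valence 3) → 2 H
  atom 13: C, bond orders sum to 4 (valence 4) → 0 H
  atom 14: O, bond orders sum to 1 (valence 2) → 1 H
  atom 15: C, bond orders sum to 3 (valence 4) → 1 H
  atom 16: C, bond orders sum to 4 (valence 4) → 0 H
  atom 17: I (halogen, monovalent) → 0 H
Totals → C:10, H:10, Cl:1, F:3, I:1, N:1, O:1.
In Hill order: C10H10ClF3INO.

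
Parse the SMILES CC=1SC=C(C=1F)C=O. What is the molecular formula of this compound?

C6H5FOS

Walk through each heavy atom and fill implicit hydrogens from standard valence (C 4, N 3, O 2, S 2, halogen 1):
  atom 1: C, bond orders sum to 1 (valence 4) → 3 H
  atom 2: C, bond orders sum to 4 (valence 4) → 0 H
  atom 3: S, bond orders sum to 2 (valence 2) → 0 H
  atom 4: C, bond orders sum to 3 (valence 4) → 1 H
  atom 5: C, bond orders sum to 4 (valence 4) → 0 H
  atom 6: C, bond orders sum to 4 (valence 4) → 0 H
  atom 7: F (halogen, monovalent) → 0 H
  atom 8: C, bond orders sum to 3 (valence 4) → 1 H
  atom 9: O, bond orders sum to 2 (valence 2) → 0 H
Totals → C:6, H:5, F:1, O:1, S:1.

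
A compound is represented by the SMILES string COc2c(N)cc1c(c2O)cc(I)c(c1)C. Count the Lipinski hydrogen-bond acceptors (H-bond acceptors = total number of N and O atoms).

N atoms: 1; O atoms: 2.
Lipinski HBA = 1 + 2 = 3.

3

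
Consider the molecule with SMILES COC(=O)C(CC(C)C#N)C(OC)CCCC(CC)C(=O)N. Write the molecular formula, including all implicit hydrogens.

C16H28N2O4

Walk through each heavy atom and fill implicit hydrogens from standard valence (C 4, N 3, O 2, S 2, halogen 1):
  atom 1: C, bond orders sum to 1 (valence 4) → 3 H
  atom 2: O, bond orders sum to 2 (valence 2) → 0 H
  atom 3: C, bond orders sum to 4 (valence 4) → 0 H
  atom 4: O, bond orders sum to 2 (valence 2) → 0 H
  atom 5: C, bond orders sum to 3 (valence 4) → 1 H
  atom 6: C, bond orders sum to 2 (valence 4) → 2 H
  atom 7: C, bond orders sum to 3 (valence 4) → 1 H
  atom 8: C, bond orders sum to 1 (valence 4) → 3 H
  atom 9: C, bond orders sum to 4 (valence 4) → 0 H
  atom 10: N, bond orders sum to 3 (valence 3) → 0 H
  atom 11: C, bond orders sum to 3 (valence 4) → 1 H
  atom 12: O, bond orders sum to 2 (valence 2) → 0 H
  atom 13: C, bond orders sum to 1 (valence 4) → 3 H
  atom 14: C, bond orders sum to 2 (valence 4) → 2 H
  atom 15: C, bond orders sum to 2 (valence 4) → 2 H
  atom 16: C, bond orders sum to 2 (valence 4) → 2 H
  atom 17: C, bond orders sum to 3 (valence 4) → 1 H
  atom 18: C, bond orders sum to 2 (valence 4) → 2 H
  atom 19: C, bond orders sum to 1 (valence 4) → 3 H
  atom 20: C, bond orders sum to 4 (valence 4) → 0 H
  atom 21: O, bond orders sum to 2 (valence 2) → 0 H
  atom 22: N, bond orders sum to 1 (valence 3) → 2 H
Totals → C:16, H:28, N:2, O:4.
In Hill order: C16H28N2O4.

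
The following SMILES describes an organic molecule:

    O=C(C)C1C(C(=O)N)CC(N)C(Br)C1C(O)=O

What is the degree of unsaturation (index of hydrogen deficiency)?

4

Degree of unsaturation = (number of rings) + (number of π bonds).
Ring closures in the SMILES: 1.
π bonds: 3 double bonds (each 1 DoU) → 3 DoU from unsaturation.
Total DoU = 1 + 3 = 4.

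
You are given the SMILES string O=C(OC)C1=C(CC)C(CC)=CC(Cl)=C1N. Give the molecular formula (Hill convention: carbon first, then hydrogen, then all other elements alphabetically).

C12H16ClNO2

Walk through each heavy atom and fill implicit hydrogens from standard valence (C 4, N 3, O 2, S 2, halogen 1):
  atom 1: O, bond orders sum to 2 (valence 2) → 0 H
  atom 2: C, bond orders sum to 4 (valence 4) → 0 H
  atom 3: O, bond orders sum to 2 (valence 2) → 0 H
  atom 4: C, bond orders sum to 1 (valence 4) → 3 H
  atom 5: C, bond orders sum to 4 (valence 4) → 0 H
  atom 6: C, bond orders sum to 4 (valence 4) → 0 H
  atom 7: C, bond orders sum to 2 (valence 4) → 2 H
  atom 8: C, bond orders sum to 1 (valence 4) → 3 H
  atom 9: C, bond orders sum to 4 (valence 4) → 0 H
  atom 10: C, bond orders sum to 2 (valence 4) → 2 H
  atom 11: C, bond orders sum to 1 (valence 4) → 3 H
  atom 12: C, bond orders sum to 3 (valence 4) → 1 H
  atom 13: C, bond orders sum to 4 (valence 4) → 0 H
  atom 14: Cl (halogen, monovalent) → 0 H
  atom 15: C, bond orders sum to 4 (valence 4) → 0 H
  atom 16: N, bond orders sum to 1 (valence 3) → 2 H
Totals → C:12, H:16, Cl:1, N:1, O:2.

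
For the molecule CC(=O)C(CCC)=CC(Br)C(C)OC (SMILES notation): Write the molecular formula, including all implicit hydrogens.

C11H19BrO2

Walk through each heavy atom and fill implicit hydrogens from standard valence (C 4, N 3, O 2, S 2, halogen 1):
  atom 1: C, bond orders sum to 1 (valence 4) → 3 H
  atom 2: C, bond orders sum to 4 (valence 4) → 0 H
  atom 3: O, bond orders sum to 2 (valence 2) → 0 H
  atom 4: C, bond orders sum to 4 (valence 4) → 0 H
  atom 5: C, bond orders sum to 2 (valence 4) → 2 H
  atom 6: C, bond orders sum to 2 (valence 4) → 2 H
  atom 7: C, bond orders sum to 1 (valence 4) → 3 H
  atom 8: C, bond orders sum to 3 (valence 4) → 1 H
  atom 9: C, bond orders sum to 3 (valence 4) → 1 H
  atom 10: Br (halogen, monovalent) → 0 H
  atom 11: C, bond orders sum to 3 (valence 4) → 1 H
  atom 12: C, bond orders sum to 1 (valence 4) → 3 H
  atom 13: O, bond orders sum to 2 (valence 2) → 0 H
  atom 14: C, bond orders sum to 1 (valence 4) → 3 H
Totals → C:11, H:19, Br:1, O:2.
In Hill order: C11H19BrO2.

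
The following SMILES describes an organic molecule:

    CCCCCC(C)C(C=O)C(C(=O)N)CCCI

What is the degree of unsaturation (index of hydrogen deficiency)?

Degree of unsaturation = (number of rings) + (number of π bonds).
Ring closures in the SMILES: 0.
π bonds: 2 double bonds (each 1 DoU) → 2 DoU from unsaturation.
Total DoU = 0 + 2 = 2.

2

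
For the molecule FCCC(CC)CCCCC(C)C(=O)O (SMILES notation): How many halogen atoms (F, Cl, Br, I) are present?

1

Halogen atoms appear at heavy-atom position 1 (1×F).
Other groups present: 1 carboxylic acid.
Halogen count: 1.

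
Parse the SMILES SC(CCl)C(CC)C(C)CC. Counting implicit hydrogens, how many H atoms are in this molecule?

19

Walk through each heavy atom and fill implicit hydrogens from standard valence (C 4, N 3, O 2, S 2, halogen 1):
  atom 1: S, bond orders sum to 1 (valence 2) → 1 H
  atom 2: C, bond orders sum to 3 (valence 4) → 1 H
  atom 3: C, bond orders sum to 2 (valence 4) → 2 H
  atom 4: Cl (halogen, monovalent) → 0 H
  atom 5: C, bond orders sum to 3 (valence 4) → 1 H
  atom 6: C, bond orders sum to 2 (valence 4) → 2 H
  atom 7: C, bond orders sum to 1 (valence 4) → 3 H
  atom 8: C, bond orders sum to 3 (valence 4) → 1 H
  atom 9: C, bond orders sum to 1 (valence 4) → 3 H
  atom 10: C, bond orders sum to 2 (valence 4) → 2 H
  atom 11: C, bond orders sum to 1 (valence 4) → 3 H
Total hydrogens: 19.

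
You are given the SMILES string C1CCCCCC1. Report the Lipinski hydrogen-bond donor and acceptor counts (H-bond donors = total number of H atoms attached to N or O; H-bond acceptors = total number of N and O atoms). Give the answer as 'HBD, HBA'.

Donors: find every N or O and count the H atoms it carries.
  (no N or O atoms present)
Lipinski HBD = 0.
Acceptors: N atoms = 0, O atoms = 0 → HBA = 0.

0, 0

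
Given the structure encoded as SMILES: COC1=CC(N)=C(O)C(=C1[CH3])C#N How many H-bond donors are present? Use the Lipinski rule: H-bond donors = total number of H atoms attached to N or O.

Donors: find every N or O and count the H atoms it carries.
  atom 2 (O): bond orders sum to 2 → 0 H
  atom 6 (N): bond orders sum to 1 → 2 H
  atom 8 (O): bond orders sum to 1 → 1 H
  atom 13 (N): bond orders sum to 3 → 0 H
Lipinski HBD = 3.

3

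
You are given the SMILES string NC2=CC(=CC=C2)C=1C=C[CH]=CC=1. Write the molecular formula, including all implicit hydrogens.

Walk through each heavy atom and fill implicit hydrogens from standard valence (C 4, N 3, O 2, S 2, halogen 1):
  atom 1: N, bond orders sum to 1 (valence 3) → 2 H
  atom 2: C, bond orders sum to 4 (valence 4) → 0 H
  atom 3: C, bond orders sum to 3 (valence 4) → 1 H
  atom 4: C, bond orders sum to 4 (valence 4) → 0 H
  atom 5: C, bond orders sum to 3 (valence 4) → 1 H
  atom 6: C, bond orders sum to 3 (valence 4) → 1 H
  atom 7: C, bond orders sum to 3 (valence 4) → 1 H
  atom 8: C, bond orders sum to 4 (valence 4) → 0 H
  atom 9: C, bond orders sum to 3 (valence 4) → 1 H
  atom 10: C, bond orders sum to 3 (valence 4) → 1 H
  atom 11: C with explicit H count 1
  atom 12: C, bond orders sum to 3 (valence 4) → 1 H
  atom 13: C, bond orders sum to 3 (valence 4) → 1 H
Totals → C:12, H:11, N:1.

C12H11N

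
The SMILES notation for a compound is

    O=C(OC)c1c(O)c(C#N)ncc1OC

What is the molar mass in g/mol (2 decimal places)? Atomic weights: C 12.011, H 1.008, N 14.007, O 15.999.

First, the molecular formula is C9H8N2O4 (counting implicit H from valence).
  C: 9 × 12.011 = 108.099
  H: 8 × 1.008 = 8.064
  N: 2 × 14.007 = 28.014
  O: 4 × 15.999 = 63.996
Sum: 9×12.011 + 8×1.008 + 2×14.007 + 4×15.999 = 208.173 → 208.17 g/mol.

208.17 g/mol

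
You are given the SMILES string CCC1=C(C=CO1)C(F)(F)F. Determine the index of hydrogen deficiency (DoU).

Molecular formula: C7H7F3O.
DoU = (2C + 2 + N − H − X) / 2, where X is the halogen count and O/S are ignored.
    = (2·7 + 2 + 0 − 7 − 3) / 2 = 6 / 2 = 3.

3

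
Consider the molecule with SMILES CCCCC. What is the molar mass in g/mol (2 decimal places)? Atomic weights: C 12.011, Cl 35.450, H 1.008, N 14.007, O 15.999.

72.15 g/mol

First, the molecular formula is C5H12 (counting implicit H from valence).
  C: 5 × 12.011 = 60.055
  H: 12 × 1.008 = 12.096
Sum: 5×12.011 + 12×1.008 = 72.151 → 72.15 g/mol.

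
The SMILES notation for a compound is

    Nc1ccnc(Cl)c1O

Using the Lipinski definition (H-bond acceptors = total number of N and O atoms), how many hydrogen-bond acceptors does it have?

N atoms: 2; O atoms: 1.
Lipinski HBA = 2 + 1 = 3.

3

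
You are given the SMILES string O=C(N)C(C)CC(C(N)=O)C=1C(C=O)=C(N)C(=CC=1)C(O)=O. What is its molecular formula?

C14H17N3O5

Walk through each heavy atom and fill implicit hydrogens from standard valence (C 4, N 3, O 2, S 2, halogen 1):
  atom 1: O, bond orders sum to 2 (valence 2) → 0 H
  atom 2: C, bond orders sum to 4 (valence 4) → 0 H
  atom 3: N, bond orders sum to 1 (valence 3) → 2 H
  atom 4: C, bond orders sum to 3 (valence 4) → 1 H
  atom 5: C, bond orders sum to 1 (valence 4) → 3 H
  atom 6: C, bond orders sum to 2 (valence 4) → 2 H
  atom 7: C, bond orders sum to 3 (valence 4) → 1 H
  atom 8: C, bond orders sum to 4 (valence 4) → 0 H
  atom 9: N, bond orders sum to 1 (valence 3) → 2 H
  atom 10: O, bond orders sum to 2 (valence 2) → 0 H
  atom 11: C, bond orders sum to 4 (valence 4) → 0 H
  atom 12: C, bond orders sum to 4 (valence 4) → 0 H
  atom 13: C, bond orders sum to 3 (valence 4) → 1 H
  atom 14: O, bond orders sum to 2 (valence 2) → 0 H
  atom 15: C, bond orders sum to 4 (valence 4) → 0 H
  atom 16: N, bond orders sum to 1 (valence 3) → 2 H
  atom 17: C, bond orders sum to 4 (valence 4) → 0 H
  atom 18: C, bond orders sum to 3 (valence 4) → 1 H
  atom 19: C, bond orders sum to 3 (valence 4) → 1 H
  atom 20: C, bond orders sum to 4 (valence 4) → 0 H
  atom 21: O, bond orders sum to 1 (valence 2) → 1 H
  atom 22: O, bond orders sum to 2 (valence 2) → 0 H
Totals → C:14, H:17, N:3, O:5.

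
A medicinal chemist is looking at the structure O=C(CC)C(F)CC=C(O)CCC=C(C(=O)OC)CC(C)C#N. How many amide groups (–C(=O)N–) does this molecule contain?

Scan the SMILES for the amide motif — none present.
Groups that are present: 2 alkene, 1 ester, 1 hydroxyl, 1 ketone, 1 nitrile.

0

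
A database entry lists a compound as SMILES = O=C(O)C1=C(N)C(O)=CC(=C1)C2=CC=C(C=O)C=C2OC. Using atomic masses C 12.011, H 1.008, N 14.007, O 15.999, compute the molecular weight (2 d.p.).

287.27 g/mol

First, the molecular formula is C15H13NO5 (counting implicit H from valence).
  C: 15 × 12.011 = 180.165
  H: 13 × 1.008 = 13.104
  N: 1 × 14.007 = 14.007
  O: 5 × 15.999 = 79.995
Sum: 15×12.011 + 13×1.008 + 1×14.007 + 5×15.999 = 287.271 → 287.27 g/mol.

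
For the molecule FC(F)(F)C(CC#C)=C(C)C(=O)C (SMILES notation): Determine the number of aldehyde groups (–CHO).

Scan the SMILES for the aldehyde motif — none present.
Groups that are present: 1 alkene, 1 alkyne, 1 ketone.

0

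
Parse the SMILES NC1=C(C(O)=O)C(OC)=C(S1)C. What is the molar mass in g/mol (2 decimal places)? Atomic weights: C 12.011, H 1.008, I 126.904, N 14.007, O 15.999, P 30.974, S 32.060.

First, the molecular formula is C7H9NO3S (counting implicit H from valence).
  C: 7 × 12.011 = 84.077
  H: 9 × 1.008 = 9.072
  N: 1 × 14.007 = 14.007
  O: 3 × 15.999 = 47.997
  S: 1 × 32.060 = 32.060
Sum: 7×12.011 + 9×1.008 + 1×14.007 + 3×15.999 + 1×32.060 = 187.213 → 187.21 g/mol.

187.21 g/mol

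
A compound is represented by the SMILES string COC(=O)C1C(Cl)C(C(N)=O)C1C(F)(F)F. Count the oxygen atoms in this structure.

3

Scan the SMILES for O atoms (remember two-letter symbols like Cl and Br are single atoms).
Oxygen count: 3.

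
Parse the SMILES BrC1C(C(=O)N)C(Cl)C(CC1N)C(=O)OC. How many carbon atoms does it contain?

9

Count every carbon token in the SMILES (each C, including those in ring-closure positions and inside branches).
Carbon count: 9.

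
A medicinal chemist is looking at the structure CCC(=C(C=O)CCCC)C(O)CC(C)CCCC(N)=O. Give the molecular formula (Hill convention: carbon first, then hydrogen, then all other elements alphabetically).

Walk through each heavy atom and fill implicit hydrogens from standard valence (C 4, N 3, O 2, S 2, halogen 1):
  atom 1: C, bond orders sum to 1 (valence 4) → 3 H
  atom 2: C, bond orders sum to 2 (valence 4) → 2 H
  atom 3: C, bond orders sum to 4 (valence 4) → 0 H
  atom 4: C, bond orders sum to 4 (valence 4) → 0 H
  atom 5: C, bond orders sum to 3 (valence 4) → 1 H
  atom 6: O, bond orders sum to 2 (valence 2) → 0 H
  atom 7: C, bond orders sum to 2 (valence 4) → 2 H
  atom 8: C, bond orders sum to 2 (valence 4) → 2 H
  atom 9: C, bond orders sum to 2 (valence 4) → 2 H
  atom 10: C, bond orders sum to 1 (valence 4) → 3 H
  atom 11: C, bond orders sum to 3 (valence 4) → 1 H
  atom 12: O, bond orders sum to 1 (valence 2) → 1 H
  atom 13: C, bond orders sum to 2 (valence 4) → 2 H
  atom 14: C, bond orders sum to 3 (valence 4) → 1 H
  atom 15: C, bond orders sum to 1 (valence 4) → 3 H
  atom 16: C, bond orders sum to 2 (valence 4) → 2 H
  atom 17: C, bond orders sum to 2 (valence 4) → 2 H
  atom 18: C, bond orders sum to 2 (valence 4) → 2 H
  atom 19: C, bond orders sum to 4 (valence 4) → 0 H
  atom 20: N, bond orders sum to 1 (valence 3) → 2 H
  atom 21: O, bond orders sum to 2 (valence 2) → 0 H
Totals → C:17, H:31, N:1, O:3.
In Hill order: C17H31NO3.

C17H31NO3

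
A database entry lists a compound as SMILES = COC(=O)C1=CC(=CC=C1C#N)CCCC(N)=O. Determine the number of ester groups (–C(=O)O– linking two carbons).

The ester motif appears at heavy-atom position 3 in the SMILES.
Other groups present: 1 amide, 1 nitrile.
Ester count: 1.

1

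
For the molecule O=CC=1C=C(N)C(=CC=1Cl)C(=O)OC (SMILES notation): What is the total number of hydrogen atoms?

8

Walk through each heavy atom and fill implicit hydrogens from standard valence (C 4, N 3, O 2, S 2, halogen 1):
  atom 1: O, bond orders sum to 2 (valence 2) → 0 H
  atom 2: C, bond orders sum to 3 (valence 4) → 1 H
  atom 3: C, bond orders sum to 4 (valence 4) → 0 H
  atom 4: C, bond orders sum to 3 (valence 4) → 1 H
  atom 5: C, bond orders sum to 4 (valence 4) → 0 H
  atom 6: N, bond orders sum to 1 (valence 3) → 2 H
  atom 7: C, bond orders sum to 4 (valence 4) → 0 H
  atom 8: C, bond orders sum to 3 (valence 4) → 1 H
  atom 9: C, bond orders sum to 4 (valence 4) → 0 H
  atom 10: Cl (halogen, monovalent) → 0 H
  atom 11: C, bond orders sum to 4 (valence 4) → 0 H
  atom 12: O, bond orders sum to 2 (valence 2) → 0 H
  atom 13: O, bond orders sum to 2 (valence 2) → 0 H
  atom 14: C, bond orders sum to 1 (valence 4) → 3 H
Total hydrogens: 8.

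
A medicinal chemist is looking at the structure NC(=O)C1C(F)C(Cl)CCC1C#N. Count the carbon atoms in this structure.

Count every carbon token in the SMILES (each C, including those in ring-closure positions and inside branches).
Carbon count: 8.

8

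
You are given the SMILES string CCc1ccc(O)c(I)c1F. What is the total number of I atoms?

Scan the SMILES for I atoms (remember two-letter symbols like Cl and Br are single atoms).
Iodine count: 1.

1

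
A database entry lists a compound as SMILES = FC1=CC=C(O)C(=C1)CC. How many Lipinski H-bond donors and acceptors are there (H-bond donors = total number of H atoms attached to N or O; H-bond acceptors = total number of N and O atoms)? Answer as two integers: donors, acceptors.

Donors: find every N or O and count the H atoms it carries.
  atom 6 (O): bond orders sum to 1 → 1 H
Lipinski HBD = 1.
Acceptors: N atoms = 0, O atoms = 1 → HBA = 1.

1, 1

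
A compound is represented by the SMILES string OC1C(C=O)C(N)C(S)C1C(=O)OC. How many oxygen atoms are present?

4

Scan the SMILES for O atoms (remember two-letter symbols like Cl and Br are single atoms).
Oxygen count: 4.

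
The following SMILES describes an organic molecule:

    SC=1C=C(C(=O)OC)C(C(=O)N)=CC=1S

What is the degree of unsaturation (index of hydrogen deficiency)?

Degree of unsaturation = (number of rings) + (number of π bonds).
Ring closures in the SMILES: 1.
π bonds: 5 double bonds (each 1 DoU) → 5 DoU from unsaturation.
Total DoU = 1 + 5 = 6.

6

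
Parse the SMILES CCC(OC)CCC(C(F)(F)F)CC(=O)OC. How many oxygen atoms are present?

Scan the SMILES for O atoms (remember two-letter symbols like Cl and Br are single atoms).
Oxygen count: 3.

3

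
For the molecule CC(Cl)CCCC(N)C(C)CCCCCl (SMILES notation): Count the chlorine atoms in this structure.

Scan the SMILES for Cl atoms (remember two-letter symbols like Cl and Br are single atoms).
Chlorine count: 2.

2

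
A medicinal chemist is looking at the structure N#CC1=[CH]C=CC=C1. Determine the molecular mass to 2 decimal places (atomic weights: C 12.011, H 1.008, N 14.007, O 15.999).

103.12 g/mol

First, the molecular formula is C7H5N (counting implicit H from valence).
  C: 7 × 12.011 = 84.077
  H: 5 × 1.008 = 5.040
  N: 1 × 14.007 = 14.007
Sum: 7×12.011 + 5×1.008 + 1×14.007 = 103.124 → 103.12 g/mol.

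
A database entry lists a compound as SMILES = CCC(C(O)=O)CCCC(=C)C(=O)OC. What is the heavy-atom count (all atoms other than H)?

Every atom symbol written in the SMILES (organic subset) is one heavy atom; implicit H are not written.
Heavy atoms by element → C:11, O:4.
Total: 15.

15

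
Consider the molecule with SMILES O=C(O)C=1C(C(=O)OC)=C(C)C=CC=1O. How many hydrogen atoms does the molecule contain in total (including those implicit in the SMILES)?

10

Walk through each heavy atom and fill implicit hydrogens from standard valence (C 4, N 3, O 2, S 2, halogen 1):
  atom 1: O, bond orders sum to 2 (valence 2) → 0 H
  atom 2: C, bond orders sum to 4 (valence 4) → 0 H
  atom 3: O, bond orders sum to 1 (valence 2) → 1 H
  atom 4: C, bond orders sum to 4 (valence 4) → 0 H
  atom 5: C, bond orders sum to 4 (valence 4) → 0 H
  atom 6: C, bond orders sum to 4 (valence 4) → 0 H
  atom 7: O, bond orders sum to 2 (valence 2) → 0 H
  atom 8: O, bond orders sum to 2 (valence 2) → 0 H
  atom 9: C, bond orders sum to 1 (valence 4) → 3 H
  atom 10: C, bond orders sum to 4 (valence 4) → 0 H
  atom 11: C, bond orders sum to 1 (valence 4) → 3 H
  atom 12: C, bond orders sum to 3 (valence 4) → 1 H
  atom 13: C, bond orders sum to 3 (valence 4) → 1 H
  atom 14: C, bond orders sum to 4 (valence 4) → 0 H
  atom 15: O, bond orders sum to 1 (valence 2) → 1 H
Total hydrogens: 10.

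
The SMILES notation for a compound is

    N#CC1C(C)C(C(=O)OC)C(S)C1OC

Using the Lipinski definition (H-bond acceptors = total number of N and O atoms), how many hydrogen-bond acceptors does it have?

4

N atoms: 1; O atoms: 3.
Lipinski HBA = 1 + 3 = 4.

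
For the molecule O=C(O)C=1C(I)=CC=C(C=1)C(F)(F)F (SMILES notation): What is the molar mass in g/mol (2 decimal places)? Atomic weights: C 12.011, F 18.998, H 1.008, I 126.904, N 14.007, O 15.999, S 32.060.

First, the molecular formula is C8H4F3IO2 (counting implicit H from valence).
  C: 8 × 12.011 = 96.088
  F: 3 × 18.998 = 56.994
  H: 4 × 1.008 = 4.032
  I: 1 × 126.904 = 126.904
  O: 2 × 15.999 = 31.998
Sum: 8×12.011 + 3×18.998 + 4×1.008 + 1×126.904 + 2×15.999 = 316.016 → 316.02 g/mol.

316.02 g/mol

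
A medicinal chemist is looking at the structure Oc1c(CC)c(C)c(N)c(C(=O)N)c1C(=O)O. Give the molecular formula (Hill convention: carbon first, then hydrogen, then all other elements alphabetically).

C11H14N2O4

Walk through each heavy atom and fill implicit hydrogens from standard valence (C 4, N 3, O 2, S 2, halogen 1); for lowercase aromatic atoms, an aromatic c carries 1 H when it has two neighbours and 0 H with three, and aromatic n carries 0 H:
  atom 1: O, bond orders sum to 1 (valence 2) → 1 H
  atom 2: aromatic c, 3 neighbours → 0 H
  atom 3: aromatic c, 3 neighbours → 0 H
  atom 4: C, bond orders sum to 2 (valence 4) → 2 H
  atom 5: C, bond orders sum to 1 (valence 4) → 3 H
  atom 6: aromatic c, 3 neighbours → 0 H
  atom 7: C, bond orders sum to 1 (valence 4) → 3 H
  atom 8: aromatic c, 3 neighbours → 0 H
  atom 9: N, bond orders sum to 1 (valence 3) → 2 H
  atom 10: aromatic c, 3 neighbours → 0 H
  atom 11: C, bond orders sum to 4 (valence 4) → 0 H
  atom 12: O, bond orders sum to 2 (valence 2) → 0 H
  atom 13: N, bond orders sum to 1 (valence 3) → 2 H
  atom 14: aromatic c, 3 neighbours → 0 H
  atom 15: C, bond orders sum to 4 (valence 4) → 0 H
  atom 16: O, bond orders sum to 2 (valence 2) → 0 H
  atom 17: O, bond orders sum to 1 (valence 2) → 1 H
Totals → C:11, H:14, N:2, O:4.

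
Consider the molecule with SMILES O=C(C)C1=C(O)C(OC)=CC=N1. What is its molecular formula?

Walk through each heavy atom and fill implicit hydrogens from standard valence (C 4, N 3, O 2, S 2, halogen 1):
  atom 1: O, bond orders sum to 2 (valence 2) → 0 H
  atom 2: C, bond orders sum to 4 (valence 4) → 0 H
  atom 3: C, bond orders sum to 1 (valence 4) → 3 H
  atom 4: C, bond orders sum to 4 (valence 4) → 0 H
  atom 5: C, bond orders sum to 4 (valence 4) → 0 H
  atom 6: O, bond orders sum to 1 (valence 2) → 1 H
  atom 7: C, bond orders sum to 4 (valence 4) → 0 H
  atom 8: O, bond orders sum to 2 (valence 2) → 0 H
  atom 9: C, bond orders sum to 1 (valence 4) → 3 H
  atom 10: C, bond orders sum to 3 (valence 4) → 1 H
  atom 11: C, bond orders sum to 3 (valence 4) → 1 H
  atom 12: N, bond orders sum to 3 (valence 3) → 0 H
Totals → C:8, H:9, N:1, O:3.

C8H9NO3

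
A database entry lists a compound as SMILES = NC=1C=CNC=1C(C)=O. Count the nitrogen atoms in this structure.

Scan the SMILES for N atoms (remember two-letter symbols like Cl and Br are single atoms).
Nitrogen count: 2.

2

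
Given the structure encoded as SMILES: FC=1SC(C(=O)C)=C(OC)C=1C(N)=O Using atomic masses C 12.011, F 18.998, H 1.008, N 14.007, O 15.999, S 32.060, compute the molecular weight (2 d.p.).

First, the molecular formula is C8H8FNO3S (counting implicit H from valence).
  C: 8 × 12.011 = 96.088
  F: 1 × 18.998 = 18.998
  H: 8 × 1.008 = 8.064
  N: 1 × 14.007 = 14.007
  O: 3 × 15.999 = 47.997
  S: 1 × 32.060 = 32.060
Sum: 8×12.011 + 1×18.998 + 8×1.008 + 1×14.007 + 3×15.999 + 1×32.060 = 217.214 → 217.21 g/mol.

217.21 g/mol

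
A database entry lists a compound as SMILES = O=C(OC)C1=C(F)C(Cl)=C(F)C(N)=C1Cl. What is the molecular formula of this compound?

C8H5Cl2F2NO2

Walk through each heavy atom and fill implicit hydrogens from standard valence (C 4, N 3, O 2, S 2, halogen 1):
  atom 1: O, bond orders sum to 2 (valence 2) → 0 H
  atom 2: C, bond orders sum to 4 (valence 4) → 0 H
  atom 3: O, bond orders sum to 2 (valence 2) → 0 H
  atom 4: C, bond orders sum to 1 (valence 4) → 3 H
  atom 5: C, bond orders sum to 4 (valence 4) → 0 H
  atom 6: C, bond orders sum to 4 (valence 4) → 0 H
  atom 7: F (halogen, monovalent) → 0 H
  atom 8: C, bond orders sum to 4 (valence 4) → 0 H
  atom 9: Cl (halogen, monovalent) → 0 H
  atom 10: C, bond orders sum to 4 (valence 4) → 0 H
  atom 11: F (halogen, monovalent) → 0 H
  atom 12: C, bond orders sum to 4 (valence 4) → 0 H
  atom 13: N, bond orders sum to 1 (valence 3) → 2 H
  atom 14: C, bond orders sum to 4 (valence 4) → 0 H
  atom 15: Cl (halogen, monovalent) → 0 H
Totals → C:8, H:5, Cl:2, F:2, N:1, O:2.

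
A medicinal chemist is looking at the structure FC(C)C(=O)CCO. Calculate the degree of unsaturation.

1

Degree of unsaturation = (number of rings) + (number of π bonds).
Ring closures in the SMILES: 0.
π bonds: 1 double bond (each 1 DoU) → 1 DoU from unsaturation.
Total DoU = 0 + 1 = 1.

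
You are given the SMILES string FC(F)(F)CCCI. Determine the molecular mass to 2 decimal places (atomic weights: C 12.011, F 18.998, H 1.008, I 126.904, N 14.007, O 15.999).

237.99 g/mol

First, the molecular formula is C4H6F3I (counting implicit H from valence).
  C: 4 × 12.011 = 48.044
  F: 3 × 18.998 = 56.994
  H: 6 × 1.008 = 6.048
  I: 1 × 126.904 = 126.904
Sum: 4×12.011 + 3×18.998 + 6×1.008 + 1×126.904 = 237.990 → 237.99 g/mol.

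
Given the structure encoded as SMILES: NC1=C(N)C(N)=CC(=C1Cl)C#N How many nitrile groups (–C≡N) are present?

1

The nitrile motif appears at heavy-atom position 11 in the SMILES.
Other groups present: 3 primary amine.
Nitrile count: 1.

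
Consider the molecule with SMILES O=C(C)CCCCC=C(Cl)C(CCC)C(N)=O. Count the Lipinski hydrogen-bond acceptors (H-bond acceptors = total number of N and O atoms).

3

N atoms: 1; O atoms: 2.
Lipinski HBA = 1 + 2 = 3.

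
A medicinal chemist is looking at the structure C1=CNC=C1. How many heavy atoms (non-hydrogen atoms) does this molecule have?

Every atom symbol written in the SMILES (organic subset) is one heavy atom; implicit H are not written.
Heavy atoms by element → C:4, N:1.
Total: 5.

5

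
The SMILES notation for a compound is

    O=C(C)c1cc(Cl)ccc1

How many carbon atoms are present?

Count every carbon token in the SMILES (each C, including those in ring-closure positions and inside branches).
Carbon count: 8.

8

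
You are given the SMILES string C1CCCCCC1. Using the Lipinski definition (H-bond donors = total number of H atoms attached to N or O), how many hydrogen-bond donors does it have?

Donors: find every N or O and count the H atoms it carries.
  (no N or O atoms present)
Lipinski HBD = 0.

0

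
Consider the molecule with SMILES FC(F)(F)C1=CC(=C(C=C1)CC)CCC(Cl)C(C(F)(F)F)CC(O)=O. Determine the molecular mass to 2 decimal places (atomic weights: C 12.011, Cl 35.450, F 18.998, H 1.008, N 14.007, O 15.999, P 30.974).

390.75 g/mol

First, the molecular formula is C16H17ClF6O2 (counting implicit H from valence).
  C: 16 × 12.011 = 192.176
  Cl: 1 × 35.450 = 35.450
  F: 6 × 18.998 = 113.988
  H: 17 × 1.008 = 17.136
  O: 2 × 15.999 = 31.998
Sum: 16×12.011 + 1×35.450 + 6×18.998 + 17×1.008 + 2×15.999 = 390.748 → 390.75 g/mol.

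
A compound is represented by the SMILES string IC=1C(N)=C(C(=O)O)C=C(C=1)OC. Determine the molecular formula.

C8H8INO3

Walk through each heavy atom and fill implicit hydrogens from standard valence (C 4, N 3, O 2, S 2, halogen 1):
  atom 1: I (halogen, monovalent) → 0 H
  atom 2: C, bond orders sum to 4 (valence 4) → 0 H
  atom 3: C, bond orders sum to 4 (valence 4) → 0 H
  atom 4: N, bond orders sum to 1 (valence 3) → 2 H
  atom 5: C, bond orders sum to 4 (valence 4) → 0 H
  atom 6: C, bond orders sum to 4 (valence 4) → 0 H
  atom 7: O, bond orders sum to 2 (valence 2) → 0 H
  atom 8: O, bond orders sum to 1 (valence 2) → 1 H
  atom 9: C, bond orders sum to 3 (valence 4) → 1 H
  atom 10: C, bond orders sum to 4 (valence 4) → 0 H
  atom 11: C, bond orders sum to 3 (valence 4) → 1 H
  atom 12: O, bond orders sum to 2 (valence 2) → 0 H
  atom 13: C, bond orders sum to 1 (valence 4) → 3 H
Totals → C:8, H:8, I:1, N:1, O:3.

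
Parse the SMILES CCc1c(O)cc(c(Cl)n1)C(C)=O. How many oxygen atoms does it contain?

Scan the SMILES for O atoms (remember two-letter symbols like Cl and Br are single atoms).
Oxygen count: 2.

2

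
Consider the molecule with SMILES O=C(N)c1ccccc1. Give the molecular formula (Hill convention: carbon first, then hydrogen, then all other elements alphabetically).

Walk through each heavy atom and fill implicit hydrogens from standard valence (C 4, N 3, O 2, S 2, halogen 1); for lowercase aromatic atoms, an aromatic c carries 1 H when it has two neighbours and 0 H with three, and aromatic n carries 0 H:
  atom 1: O, bond orders sum to 2 (valence 2) → 0 H
  atom 2: C, bond orders sum to 4 (valence 4) → 0 H
  atom 3: N, bond orders sum to 1 (valence 3) → 2 H
  atom 4: aromatic c, 3 neighbours → 0 H
  atom 5: aromatic c, 2 neighbours → 1 H
  atom 6: aromatic c, 2 neighbours → 1 H
  atom 7: aromatic c, 2 neighbours → 1 H
  atom 8: aromatic c, 2 neighbours → 1 H
  atom 9: aromatic c, 2 neighbours → 1 H
Totals → C:7, H:7, N:1, O:1.
In Hill order: C7H7NO.

C7H7NO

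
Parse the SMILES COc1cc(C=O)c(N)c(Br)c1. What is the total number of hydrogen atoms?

Walk through each heavy atom and fill implicit hydrogens from standard valence (C 4, N 3, O 2, S 2, halogen 1); for lowercase aromatic atoms, an aromatic c carries 1 H when it has two neighbours and 0 H with three, and aromatic n carries 0 H:
  atom 1: C, bond orders sum to 1 (valence 4) → 3 H
  atom 2: O, bond orders sum to 2 (valence 2) → 0 H
  atom 3: aromatic c, 3 neighbours → 0 H
  atom 4: aromatic c, 2 neighbours → 1 H
  atom 5: aromatic c, 3 neighbours → 0 H
  atom 6: C, bond orders sum to 3 (valence 4) → 1 H
  atom 7: O, bond orders sum to 2 (valence 2) → 0 H
  atom 8: aromatic c, 3 neighbours → 0 H
  atom 9: N, bond orders sum to 1 (valence 3) → 2 H
  atom 10: aromatic c, 3 neighbours → 0 H
  atom 11: Br (halogen, monovalent) → 0 H
  atom 12: aromatic c, 2 neighbours → 1 H
Total hydrogens: 8.

8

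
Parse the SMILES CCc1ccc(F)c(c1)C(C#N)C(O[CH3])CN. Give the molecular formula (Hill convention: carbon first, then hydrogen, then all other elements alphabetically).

Walk through each heavy atom and fill implicit hydrogens from standard valence (C 4, N 3, O 2, S 2, halogen 1); for lowercase aromatic atoms, an aromatic c carries 1 H when it has two neighbours and 0 H with three, and aromatic n carries 0 H:
  atom 1: C, bond orders sum to 1 (valence 4) → 3 H
  atom 2: C, bond orders sum to 2 (valence 4) → 2 H
  atom 3: aromatic c, 3 neighbours → 0 H
  atom 4: aromatic c, 2 neighbours → 1 H
  atom 5: aromatic c, 2 neighbours → 1 H
  atom 6: aromatic c, 3 neighbours → 0 H
  atom 7: F (halogen, monovalent) → 0 H
  atom 8: aromatic c, 3 neighbours → 0 H
  atom 9: aromatic c, 2 neighbours → 1 H
  atom 10: C, bond orders sum to 3 (valence 4) → 1 H
  atom 11: C, bond orders sum to 4 (valence 4) → 0 H
  atom 12: N, bond orders sum to 3 (valence 3) → 0 H
  atom 13: C, bond orders sum to 3 (valence 4) → 1 H
  atom 14: O, bond orders sum to 2 (valence 2) → 0 H
  atom 15: C with explicit H count 3
  atom 16: C, bond orders sum to 2 (valence 4) → 2 H
  atom 17: N, bond orders sum to 1 (valence 3) → 2 H
Totals → C:13, H:17, F:1, N:2, O:1.
In Hill order: C13H17FN2O.

C13H17FN2O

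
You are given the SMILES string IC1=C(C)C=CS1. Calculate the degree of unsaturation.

Molecular formula: C5H5IS.
DoU = (2C + 2 + N − H − X) / 2, where X is the halogen count and O/S are ignored.
    = (2·5 + 2 + 0 − 5 − 1) / 2 = 6 / 2 = 3.

3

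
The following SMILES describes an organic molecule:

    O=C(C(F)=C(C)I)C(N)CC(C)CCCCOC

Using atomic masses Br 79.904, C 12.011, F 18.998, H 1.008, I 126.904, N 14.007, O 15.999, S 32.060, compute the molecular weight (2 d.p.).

371.23 g/mol

First, the molecular formula is C13H23FINO2 (counting implicit H from valence).
  C: 13 × 12.011 = 156.143
  F: 1 × 18.998 = 18.998
  H: 23 × 1.008 = 23.184
  I: 1 × 126.904 = 126.904
  N: 1 × 14.007 = 14.007
  O: 2 × 15.999 = 31.998
Sum: 13×12.011 + 1×18.998 + 23×1.008 + 1×126.904 + 1×14.007 + 2×15.999 = 371.234 → 371.23 g/mol.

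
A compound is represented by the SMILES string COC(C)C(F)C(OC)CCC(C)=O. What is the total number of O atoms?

Scan the SMILES for O atoms (remember two-letter symbols like Cl and Br are single atoms).
Oxygen count: 3.

3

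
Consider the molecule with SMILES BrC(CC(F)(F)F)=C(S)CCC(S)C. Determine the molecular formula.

C8H12BrF3S2

Walk through each heavy atom and fill implicit hydrogens from standard valence (C 4, N 3, O 2, S 2, halogen 1):
  atom 1: Br (halogen, monovalent) → 0 H
  atom 2: C, bond orders sum to 4 (valence 4) → 0 H
  atom 3: C, bond orders sum to 2 (valence 4) → 2 H
  atom 4: C, bond orders sum to 4 (valence 4) → 0 H
  atom 5: F (halogen, monovalent) → 0 H
  atom 6: F (halogen, monovalent) → 0 H
  atom 7: F (halogen, monovalent) → 0 H
  atom 8: C, bond orders sum to 4 (valence 4) → 0 H
  atom 9: S, bond orders sum to 1 (valence 2) → 1 H
  atom 10: C, bond orders sum to 2 (valence 4) → 2 H
  atom 11: C, bond orders sum to 2 (valence 4) → 2 H
  atom 12: C, bond orders sum to 3 (valence 4) → 1 H
  atom 13: S, bond orders sum to 1 (valence 2) → 1 H
  atom 14: C, bond orders sum to 1 (valence 4) → 3 H
Totals → C:8, H:12, Br:1, F:3, S:2.
In Hill order: C8H12BrF3S2.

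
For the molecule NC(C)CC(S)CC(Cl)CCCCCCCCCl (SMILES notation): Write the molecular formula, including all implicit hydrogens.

Walk through each heavy atom and fill implicit hydrogens from standard valence (C 4, N 3, O 2, S 2, halogen 1):
  atom 1: N, bond orders sum to 1 (valence 3) → 2 H
  atom 2: C, bond orders sum to 3 (valence 4) → 1 H
  atom 3: C, bond orders sum to 1 (valence 4) → 3 H
  atom 4: C, bond orders sum to 2 (valence 4) → 2 H
  atom 5: C, bond orders sum to 3 (valence 4) → 1 H
  atom 6: S, bond orders sum to 1 (valence 2) → 1 H
  atom 7: C, bond orders sum to 2 (valence 4) → 2 H
  atom 8: C, bond orders sum to 3 (valence 4) → 1 H
  atom 9: Cl (halogen, monovalent) → 0 H
  atom 10: C, bond orders sum to 2 (valence 4) → 2 H
  atom 11: C, bond orders sum to 2 (valence 4) → 2 H
  atom 12: C, bond orders sum to 2 (valence 4) → 2 H
  atom 13: C, bond orders sum to 2 (valence 4) → 2 H
  atom 14: C, bond orders sum to 2 (valence 4) → 2 H
  atom 15: C, bond orders sum to 2 (valence 4) → 2 H
  atom 16: C, bond orders sum to 2 (valence 4) → 2 H
  atom 17: C, bond orders sum to 2 (valence 4) → 2 H
  atom 18: Cl (halogen, monovalent) → 0 H
Totals → C:14, H:29, Cl:2, N:1, S:1.

C14H29Cl2NS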